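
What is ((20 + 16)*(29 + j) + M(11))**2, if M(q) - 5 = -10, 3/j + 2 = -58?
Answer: 26894596/25 ≈ 1.0758e+6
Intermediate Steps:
j = -1/20 (j = 3/(-2 - 58) = 3/(-60) = 3*(-1/60) = -1/20 ≈ -0.050000)
M(q) = -5 (M(q) = 5 - 10 = -5)
((20 + 16)*(29 + j) + M(11))**2 = ((20 + 16)*(29 - 1/20) - 5)**2 = (36*(579/20) - 5)**2 = (5211/5 - 5)**2 = (5186/5)**2 = 26894596/25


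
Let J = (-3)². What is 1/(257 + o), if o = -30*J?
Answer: -1/13 ≈ -0.076923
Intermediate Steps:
J = 9
o = -270 (o = -30*9 = -270)
1/(257 + o) = 1/(257 - 270) = 1/(-13) = -1/13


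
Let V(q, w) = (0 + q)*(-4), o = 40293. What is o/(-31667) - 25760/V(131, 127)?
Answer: 198657097/4148377 ≈ 47.888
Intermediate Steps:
V(q, w) = -4*q (V(q, w) = q*(-4) = -4*q)
o/(-31667) - 25760/V(131, 127) = 40293/(-31667) - 25760/((-4*131)) = 40293*(-1/31667) - 25760/(-524) = -40293/31667 - 25760*(-1/524) = -40293/31667 + 6440/131 = 198657097/4148377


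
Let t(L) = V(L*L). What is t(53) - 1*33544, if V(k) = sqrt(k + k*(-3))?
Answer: -33544 + 53*I*sqrt(2) ≈ -33544.0 + 74.953*I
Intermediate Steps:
V(k) = sqrt(2)*sqrt(-k) (V(k) = sqrt(k - 3*k) = sqrt(-2*k) = sqrt(2)*sqrt(-k))
t(L) = sqrt(2)*sqrt(-L**2) (t(L) = sqrt(2)*sqrt(-L*L) = sqrt(2)*sqrt(-L**2))
t(53) - 1*33544 = sqrt(2)*sqrt(-1*53**2) - 1*33544 = sqrt(2)*sqrt(-1*2809) - 33544 = sqrt(2)*sqrt(-2809) - 33544 = sqrt(2)*(53*I) - 33544 = 53*I*sqrt(2) - 33544 = -33544 + 53*I*sqrt(2)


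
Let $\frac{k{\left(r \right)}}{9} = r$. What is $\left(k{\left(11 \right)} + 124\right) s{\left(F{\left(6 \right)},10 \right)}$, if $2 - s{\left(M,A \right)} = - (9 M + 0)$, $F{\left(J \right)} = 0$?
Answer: $446$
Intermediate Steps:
$k{\left(r \right)} = 9 r$
$s{\left(M,A \right)} = 2 + 9 M$ ($s{\left(M,A \right)} = 2 - - (9 M + 0) = 2 - - 9 M = 2 + 9 M$)
$\left(k{\left(11 \right)} + 124\right) s{\left(F{\left(6 \right)},10 \right)} = \left(9 \cdot 11 + 124\right) \left(2 + 9 \cdot 0\right) = \left(99 + 124\right) \left(2 + 0\right) = 223 \cdot 2 = 446$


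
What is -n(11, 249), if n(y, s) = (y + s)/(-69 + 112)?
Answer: -260/43 ≈ -6.0465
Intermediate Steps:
n(y, s) = s/43 + y/43 (n(y, s) = (s + y)/43 = (s + y)*(1/43) = s/43 + y/43)
-n(11, 249) = -((1/43)*249 + (1/43)*11) = -(249/43 + 11/43) = -1*260/43 = -260/43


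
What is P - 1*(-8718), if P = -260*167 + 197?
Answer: -34505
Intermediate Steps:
P = -43223 (P = -43420 + 197 = -43223)
P - 1*(-8718) = -43223 - 1*(-8718) = -43223 + 8718 = -34505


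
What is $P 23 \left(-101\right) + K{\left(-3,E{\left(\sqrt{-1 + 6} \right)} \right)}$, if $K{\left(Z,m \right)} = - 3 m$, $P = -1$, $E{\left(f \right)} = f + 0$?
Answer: $2323 - 3 \sqrt{5} \approx 2316.3$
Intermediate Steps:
$E{\left(f \right)} = f$
$P 23 \left(-101\right) + K{\left(-3,E{\left(\sqrt{-1 + 6} \right)} \right)} = \left(-1\right) 23 \left(-101\right) - 3 \sqrt{-1 + 6} = \left(-23\right) \left(-101\right) - 3 \sqrt{5} = 2323 - 3 \sqrt{5}$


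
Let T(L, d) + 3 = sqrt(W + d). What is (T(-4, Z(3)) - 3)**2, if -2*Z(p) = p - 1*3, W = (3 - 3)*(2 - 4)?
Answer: 36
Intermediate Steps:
W = 0 (W = 0*(-2) = 0)
Z(p) = 3/2 - p/2 (Z(p) = -(p - 1*3)/2 = -(p - 3)/2 = -(-3 + p)/2 = 3/2 - p/2)
T(L, d) = -3 + sqrt(d) (T(L, d) = -3 + sqrt(0 + d) = -3 + sqrt(d))
(T(-4, Z(3)) - 3)**2 = ((-3 + sqrt(3/2 - 1/2*3)) - 3)**2 = ((-3 + sqrt(3/2 - 3/2)) - 3)**2 = ((-3 + sqrt(0)) - 3)**2 = ((-3 + 0) - 3)**2 = (-3 - 3)**2 = (-6)**2 = 36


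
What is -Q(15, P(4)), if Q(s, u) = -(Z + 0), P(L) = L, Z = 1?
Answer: 1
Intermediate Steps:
Q(s, u) = -1 (Q(s, u) = -(1 + 0) = -1*1 = -1)
-Q(15, P(4)) = -1*(-1) = 1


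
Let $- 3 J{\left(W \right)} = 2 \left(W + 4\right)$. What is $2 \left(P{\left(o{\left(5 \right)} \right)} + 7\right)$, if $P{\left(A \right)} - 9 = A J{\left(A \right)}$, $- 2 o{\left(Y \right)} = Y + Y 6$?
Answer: $-283$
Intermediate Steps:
$o{\left(Y \right)} = - \frac{7 Y}{2}$ ($o{\left(Y \right)} = - \frac{Y + Y 6}{2} = - \frac{Y + 6 Y}{2} = - \frac{7 Y}{2}$)
$J{\left(W \right)} = - \frac{8}{3} - \frac{2 W}{3}$ ($J{\left(W \right)} = - \frac{2 \left(W + 4\right)}{3} = - \frac{2 \left(4 + W\right)}{3} = - \frac{8 + 2 W}{3} = - \frac{8}{3} - \frac{2 W}{3}$)
$P{\left(A \right)} = 9 + A \left(- \frac{8}{3} - \frac{2 A}{3}\right)$
$2 \left(P{\left(o{\left(5 \right)} \right)} + 7\right) = 2 \left(\left(9 - \frac{2 \left(\left(- \frac{7}{2}\right) 5\right) \left(4 - \frac{35}{2}\right)}{3}\right) + 7\right) = 2 \left(\left(9 - - \frac{35 \left(4 - \frac{35}{2}\right)}{3}\right) + 7\right) = 2 \left(\left(9 - \left(- \frac{35}{3}\right) \left(- \frac{27}{2}\right)\right) + 7\right) = 2 \left(\left(9 - \frac{315}{2}\right) + 7\right) = 2 \left(- \frac{297}{2} + 7\right) = 2 \left(- \frac{283}{2}\right) = -283$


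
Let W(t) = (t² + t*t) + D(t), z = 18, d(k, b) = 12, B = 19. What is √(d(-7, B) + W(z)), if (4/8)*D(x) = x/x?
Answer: √662 ≈ 25.729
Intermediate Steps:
D(x) = 2 (D(x) = 2*(x/x) = 2*1 = 2)
W(t) = 2 + 2*t² (W(t) = (t² + t*t) + 2 = (t² + t²) + 2 = 2*t² + 2 = 2 + 2*t²)
√(d(-7, B) + W(z)) = √(12 + (2 + 2*18²)) = √(12 + (2 + 2*324)) = √(12 + (2 + 648)) = √(12 + 650) = √662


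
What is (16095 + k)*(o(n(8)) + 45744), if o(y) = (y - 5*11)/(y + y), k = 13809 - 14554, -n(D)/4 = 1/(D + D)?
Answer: 703866575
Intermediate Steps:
n(D) = -2/D (n(D) = -4/(D + D) = -4*1/(2*D) = -2/D)
k = -745
o(y) = (-55 + y)/(2*y) (o(y) = (y - 55)/((2*y)) = (-55 + y)*(1/(2*y)) = (-55 + y)/(2*y))
(16095 + k)*(o(n(8)) + 45744) = (16095 - 745)*((-55 - 2/8)/(2*((-2/8))) + 45744) = 15350*((-55 - 2*⅛)/(2*((-2*⅛))) + 45744) = 15350*((-55 - ¼)/(2*(-¼)) + 45744) = 15350*((½)*(-4)*(-221/4) + 45744) = 15350*(221/2 + 45744) = 15350*(91709/2) = 703866575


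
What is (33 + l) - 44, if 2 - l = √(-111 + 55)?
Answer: -9 - 2*I*√14 ≈ -9.0 - 7.4833*I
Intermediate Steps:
l = 2 - 2*I*√14 (l = 2 - √(-111 + 55) = 2 - √(-56) = 2 - 2*I*√14 ≈ 2.0 - 7.4833*I)
(33 + l) - 44 = (33 + (2 - 2*I*√14)) - 44 = (35 - 2*I*√14) - 44 = -9 - 2*I*√14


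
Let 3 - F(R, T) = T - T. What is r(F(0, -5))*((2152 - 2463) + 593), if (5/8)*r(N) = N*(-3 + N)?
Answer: 0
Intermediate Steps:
F(R, T) = 3 (F(R, T) = 3 - (T - T) = 3 - 1*0 = 3 + 0 = 3)
r(N) = 8*N*(-3 + N)/5 (r(N) = 8*(N*(-3 + N))/5 = 8*N*(-3 + N)/5)
r(F(0, -5))*((2152 - 2463) + 593) = ((8/5)*3*(-3 + 3))*((2152 - 2463) + 593) = ((8/5)*3*0)*(-311 + 593) = 0*282 = 0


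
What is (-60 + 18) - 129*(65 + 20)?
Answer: -11007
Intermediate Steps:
(-60 + 18) - 129*(65 + 20) = -42 - 129*85 = -42 - 10965 = -11007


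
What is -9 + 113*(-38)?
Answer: -4303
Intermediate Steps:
-9 + 113*(-38) = -9 - 4294 = -4303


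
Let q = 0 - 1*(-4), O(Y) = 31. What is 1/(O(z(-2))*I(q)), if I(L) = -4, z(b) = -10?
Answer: -1/124 ≈ -0.0080645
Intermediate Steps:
q = 4 (q = 0 + 4 = 4)
1/(O(z(-2))*I(q)) = 1/(31*(-4)) = 1/(-124) = -1/124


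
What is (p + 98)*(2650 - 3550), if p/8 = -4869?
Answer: 34968600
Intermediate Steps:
p = -38952 (p = 8*(-4869) = -38952)
(p + 98)*(2650 - 3550) = (-38952 + 98)*(2650 - 3550) = -38854*(-900) = 34968600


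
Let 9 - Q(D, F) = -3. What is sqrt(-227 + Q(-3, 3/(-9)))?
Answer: I*sqrt(215) ≈ 14.663*I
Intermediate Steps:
Q(D, F) = 12 (Q(D, F) = 9 - 1*(-3) = 9 + 3 = 12)
sqrt(-227 + Q(-3, 3/(-9))) = sqrt(-227 + 12) = sqrt(-215) = I*sqrt(215)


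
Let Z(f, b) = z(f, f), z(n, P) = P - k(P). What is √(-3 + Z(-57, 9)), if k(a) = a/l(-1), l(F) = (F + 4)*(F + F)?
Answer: I*√278/2 ≈ 8.3367*I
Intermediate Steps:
l(F) = 2*F*(4 + F) (l(F) = (4 + F)*(2*F) = 2*F*(4 + F))
k(a) = -a/6 (k(a) = a/((2*(-1)*(4 - 1))) = a/((2*(-1)*3)) = a/(-6) = a*(-⅙) = -a/6)
z(n, P) = 7*P/6 (z(n, P) = P - (-1)*P/6 = P + P/6 = 7*P/6)
Z(f, b) = 7*f/6
√(-3 + Z(-57, 9)) = √(-3 + (7/6)*(-57)) = √(-3 - 133/2) = √(-139/2) = I*√278/2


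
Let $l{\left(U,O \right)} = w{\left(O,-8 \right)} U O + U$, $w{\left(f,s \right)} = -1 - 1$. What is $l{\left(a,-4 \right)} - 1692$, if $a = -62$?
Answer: $-2250$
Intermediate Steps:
$w{\left(f,s \right)} = -2$ ($w{\left(f,s \right)} = -1 - 1 = -2$)
$l{\left(U,O \right)} = U - 2 O U$ ($l{\left(U,O \right)} = - 2 U O + U = - 2 O U + U = U - 2 O U$)
$l{\left(a,-4 \right)} - 1692 = - 62 \left(1 - -8\right) - 1692 = - 62 \left(1 + 8\right) - 1692 = \left(-62\right) 9 - 1692 = -558 - 1692 = -2250$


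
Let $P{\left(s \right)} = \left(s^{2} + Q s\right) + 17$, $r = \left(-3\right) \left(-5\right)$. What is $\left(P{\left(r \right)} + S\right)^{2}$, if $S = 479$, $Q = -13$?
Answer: $276676$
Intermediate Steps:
$r = 15$
$P{\left(s \right)} = 17 + s^{2} - 13 s$ ($P{\left(s \right)} = \left(s^{2} - 13 s\right) + 17 = 17 + s^{2} - 13 s$)
$\left(P{\left(r \right)} + S\right)^{2} = \left(\left(17 + 15^{2} - 195\right) + 479\right)^{2} = \left(\left(17 + 225 - 195\right) + 479\right)^{2} = \left(47 + 479\right)^{2} = 526^{2} = 276676$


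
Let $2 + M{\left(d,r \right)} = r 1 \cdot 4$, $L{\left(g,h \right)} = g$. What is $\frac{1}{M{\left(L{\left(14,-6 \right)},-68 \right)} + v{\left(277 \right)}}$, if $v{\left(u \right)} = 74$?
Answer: $- \frac{1}{200} \approx -0.005$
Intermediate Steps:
$M{\left(d,r \right)} = -2 + 4 r$ ($M{\left(d,r \right)} = -2 + r 1 \cdot 4 = -2 + r 4 = -2 + 4 r$)
$\frac{1}{M{\left(L{\left(14,-6 \right)},-68 \right)} + v{\left(277 \right)}} = \frac{1}{\left(-2 + 4 \left(-68\right)\right) + 74} = \frac{1}{\left(-2 - 272\right) + 74} = \frac{1}{-274 + 74} = \frac{1}{-200} = - \frac{1}{200}$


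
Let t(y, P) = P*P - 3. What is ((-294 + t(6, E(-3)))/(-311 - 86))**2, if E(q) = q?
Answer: 82944/157609 ≈ 0.52626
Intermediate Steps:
t(y, P) = -3 + P**2 (t(y, P) = P**2 - 3 = -3 + P**2)
((-294 + t(6, E(-3)))/(-311 - 86))**2 = ((-294 + (-3 + (-3)**2))/(-311 - 86))**2 = ((-294 + (-3 + 9))/(-397))**2 = ((-294 + 6)*(-1/397))**2 = (-288*(-1/397))**2 = (288/397)**2 = 82944/157609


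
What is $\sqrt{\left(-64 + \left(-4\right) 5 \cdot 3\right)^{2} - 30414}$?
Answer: $i \sqrt{15038} \approx 122.63 i$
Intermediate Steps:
$\sqrt{\left(-64 + \left(-4\right) 5 \cdot 3\right)^{2} - 30414} = \sqrt{\left(-64 - 60\right)^{2} - 30414} = \sqrt{\left(-124\right)^{2} - 30414} = \sqrt{15376 - 30414} = \sqrt{-15038} = i \sqrt{15038}$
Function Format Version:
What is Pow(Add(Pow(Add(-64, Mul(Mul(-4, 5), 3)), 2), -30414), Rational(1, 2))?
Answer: Mul(I, Pow(15038, Rational(1, 2))) ≈ Mul(122.63, I)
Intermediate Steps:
Pow(Add(Pow(Add(-64, Mul(Mul(-4, 5), 3)), 2), -30414), Rational(1, 2)) = Pow(Add(Pow(Add(-64, Mul(-20, 3)), 2), -30414), Rational(1, 2)) = Pow(Add(Pow(Add(-64, -60), 2), -30414), Rational(1, 2)) = Pow(Add(Pow(-124, 2), -30414), Rational(1, 2)) = Pow(Add(15376, -30414), Rational(1, 2)) = Pow(-15038, Rational(1, 2)) = Mul(I, Pow(15038, Rational(1, 2)))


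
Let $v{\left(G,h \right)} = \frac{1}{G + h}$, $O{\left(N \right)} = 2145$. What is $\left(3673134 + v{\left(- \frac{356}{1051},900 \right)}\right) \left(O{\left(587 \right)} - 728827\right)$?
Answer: $- \frac{1261923193635998927}{472772} \approx -2.6692 \cdot 10^{12}$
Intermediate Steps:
$\left(3673134 + v{\left(- \frac{356}{1051},900 \right)}\right) \left(O{\left(587 \right)} - 728827\right) = \left(3673134 + \frac{1}{- \frac{356}{1051} + 900}\right) \left(2145 - 728827\right) = \left(3673134 + \frac{1}{\left(-356\right) \frac{1}{1051} + 900}\right) \left(-726682\right) = \left(3673134 + \frac{1}{- \frac{356}{1051} + 900}\right) \left(-726682\right) = \left(3673134 + \frac{1}{\frac{945544}{1051}}\right) \left(-726682\right) = \left(3673134 + \frac{1051}{945544}\right) \left(-726682\right) = \frac{3473109815947}{945544} \left(-726682\right) = - \frac{1261923193635998927}{472772}$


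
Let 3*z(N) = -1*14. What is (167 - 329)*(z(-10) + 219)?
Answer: -34722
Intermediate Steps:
z(N) = -14/3 (z(N) = (-1*14)/3 = (1/3)*(-14) = -14/3)
(167 - 329)*(z(-10) + 219) = (167 - 329)*(-14/3 + 219) = -162*643/3 = -34722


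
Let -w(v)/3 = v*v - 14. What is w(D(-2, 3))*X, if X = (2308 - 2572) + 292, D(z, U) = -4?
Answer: -168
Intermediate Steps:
w(v) = 42 - 3*v² (w(v) = -3*(v*v - 14) = -3*(v² - 14) = -3*(-14 + v²) = 42 - 3*v²)
X = 28 (X = -264 + 292 = 28)
w(D(-2, 3))*X = (42 - 3*(-4)²)*28 = (42 - 3*16)*28 = (42 - 48)*28 = -6*28 = -168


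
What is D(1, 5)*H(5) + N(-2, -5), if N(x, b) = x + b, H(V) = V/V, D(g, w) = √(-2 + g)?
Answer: -7 + I ≈ -7.0 + 1.0*I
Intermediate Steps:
H(V) = 1
N(x, b) = b + x
D(1, 5)*H(5) + N(-2, -5) = √(-2 + 1)*1 + (-5 - 2) = √(-1)*1 - 7 = I*1 - 7 = I - 7 = -7 + I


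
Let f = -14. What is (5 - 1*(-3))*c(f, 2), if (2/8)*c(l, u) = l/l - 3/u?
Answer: -16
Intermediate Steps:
c(l, u) = 4 - 12/u (c(l, u) = 4*(l/l - 3/u) = 4*(1 - 3/u) = 4 - 12/u)
(5 - 1*(-3))*c(f, 2) = (5 - 1*(-3))*(4 - 12/2) = (5 + 3)*(4 - 12*½) = 8*(4 - 6) = 8*(-2) = -16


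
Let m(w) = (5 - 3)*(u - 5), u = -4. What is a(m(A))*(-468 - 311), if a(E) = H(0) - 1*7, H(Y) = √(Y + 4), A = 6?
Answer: 3895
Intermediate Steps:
H(Y) = √(4 + Y)
m(w) = -18 (m(w) = (5 - 3)*(-4 - 5) = 2*(-9) = -18)
a(E) = -5 (a(E) = √(4 + 0) - 1*7 = √4 - 7 = 2 - 7 = -5)
a(m(A))*(-468 - 311) = -5*(-468 - 311) = -5*(-779) = 3895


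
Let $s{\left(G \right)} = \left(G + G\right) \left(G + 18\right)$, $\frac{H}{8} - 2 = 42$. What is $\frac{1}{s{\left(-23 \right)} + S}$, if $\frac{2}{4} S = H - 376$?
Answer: $\frac{1}{182} \approx 0.0054945$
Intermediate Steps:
$H = 352$ ($H = 16 + 8 \cdot 42 = 16 + 336 = 352$)
$s{\left(G \right)} = 2 G \left(18 + G\right)$
$S = -48$ ($S = 2 \left(352 - 376\right) = 2 \left(-24\right) = -48$)
$\frac{1}{s{\left(-23 \right)} + S} = \frac{1}{2 \left(-23\right) \left(18 - 23\right) - 48} = \frac{1}{2 \left(-23\right) \left(-5\right) - 48} = \frac{1}{230 - 48} = \frac{1}{182}$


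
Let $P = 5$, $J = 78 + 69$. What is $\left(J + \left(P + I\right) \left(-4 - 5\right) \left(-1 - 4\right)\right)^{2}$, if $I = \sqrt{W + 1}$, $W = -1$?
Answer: $138384$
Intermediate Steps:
$J = 147$
$I = 0$ ($I = \sqrt{-1 + 1} = \sqrt{0} = 0$)
$\left(J + \left(P + I\right) \left(-4 - 5\right) \left(-1 - 4\right)\right)^{2} = \left(147 + \left(5 + 0\right) \left(-4 - 5\right) \left(-1 - 4\right)\right)^{2} = \left(147 + 5 \left(\left(-9\right) \left(-5\right)\right)\right)^{2} = \left(147 + 5 \cdot 45\right)^{2} = \left(147 + 225\right)^{2} = 372^{2} = 138384$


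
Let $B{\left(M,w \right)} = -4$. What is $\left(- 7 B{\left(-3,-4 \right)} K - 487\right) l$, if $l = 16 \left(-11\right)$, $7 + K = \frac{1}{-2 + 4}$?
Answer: $117744$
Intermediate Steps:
$K = - \frac{13}{2}$ ($K = -7 + \frac{1}{-2 + 4} = -7 + \frac{1}{2} = - \frac{13}{2} \approx -6.5$)
$l = -176$
$\left(- 7 B{\left(-3,-4 \right)} K - 487\right) l = \left(\left(-7\right) \left(-4\right) \left(- \frac{13}{2}\right) - 487\right) \left(-176\right) = \left(28 \left(- \frac{13}{2}\right) - 487\right) \left(-176\right) = \left(-182 - 487\right) \left(-176\right) = \left(-669\right) \left(-176\right) = 117744$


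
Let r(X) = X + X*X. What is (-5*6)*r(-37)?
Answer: -39960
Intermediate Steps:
r(X) = X + X²
(-5*6)*r(-37) = (-5*6)*(-37*(1 - 37)) = -(-1110)*(-36) = -30*1332 = -39960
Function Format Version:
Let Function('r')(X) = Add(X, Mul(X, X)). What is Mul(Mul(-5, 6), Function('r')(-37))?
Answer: -39960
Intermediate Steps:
Function('r')(X) = Add(X, Pow(X, 2))
Mul(Mul(-5, 6), Function('r')(-37)) = Mul(Mul(-5, 6), Mul(-37, Add(1, -37))) = Mul(-30, Mul(-37, -36)) = Mul(-30, 1332) = -39960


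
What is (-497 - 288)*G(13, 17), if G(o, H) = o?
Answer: -10205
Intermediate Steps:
(-497 - 288)*G(13, 17) = (-497 - 288)*13 = -785*13 = -10205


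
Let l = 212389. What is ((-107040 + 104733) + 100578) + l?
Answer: 310660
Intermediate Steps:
((-107040 + 104733) + 100578) + l = ((-107040 + 104733) + 100578) + 212389 = (-2307 + 100578) + 212389 = 98271 + 212389 = 310660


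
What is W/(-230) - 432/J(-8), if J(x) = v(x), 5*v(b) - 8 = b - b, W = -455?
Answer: -12329/46 ≈ -268.02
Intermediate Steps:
v(b) = 8/5 (v(b) = 8/5 + (b - b)/5 = 8/5 + (⅕)*0 = 8/5 + 0 = 8/5)
J(x) = 8/5
W/(-230) - 432/J(-8) = -455/(-230) - 432/8/5 = -455*(-1/230) - 432*5/8 = 91/46 - 270 = -12329/46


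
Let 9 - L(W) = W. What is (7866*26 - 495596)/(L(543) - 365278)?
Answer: 72770/91453 ≈ 0.79571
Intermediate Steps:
L(W) = 9 - W
(7866*26 - 495596)/(L(543) - 365278) = (7866*26 - 495596)/((9 - 1*543) - 365278) = (204516 - 495596)/((9 - 543) - 365278) = -291080/(-534 - 365278) = -291080/(-365812) = -291080*(-1/365812) = 72770/91453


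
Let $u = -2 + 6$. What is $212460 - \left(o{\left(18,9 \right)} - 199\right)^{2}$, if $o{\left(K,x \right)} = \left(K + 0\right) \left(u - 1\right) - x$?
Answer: $188744$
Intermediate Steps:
$u = 4$
$o{\left(K,x \right)} = - x + 3 K$ ($o{\left(K,x \right)} = \left(K + 0\right) \left(4 - 1\right) - x = K 3 - x = 3 K - x = - x + 3 K$)
$212460 - \left(o{\left(18,9 \right)} - 199\right)^{2} = 212460 - \left(\left(\left(-1\right) 9 + 3 \cdot 18\right) - 199\right)^{2} = 212460 - \left(\left(-9 + 54\right) - 199\right)^{2} = 212460 - \left(45 - 199\right)^{2} = 212460 - \left(-154\right)^{2} = 212460 - 23716 = 188744$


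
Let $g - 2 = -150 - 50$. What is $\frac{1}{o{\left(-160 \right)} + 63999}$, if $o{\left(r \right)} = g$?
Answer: $\frac{1}{63801} \approx 1.5674 \cdot 10^{-5}$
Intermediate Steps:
$g = -198$ ($g = 2 - 200 = -198$)
$o{\left(r \right)} = -198$
$\frac{1}{o{\left(-160 \right)} + 63999} = \frac{1}{-198 + 63999} = \frac{1}{63801}$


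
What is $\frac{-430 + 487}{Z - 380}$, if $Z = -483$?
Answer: $- \frac{57}{863} \approx -0.066049$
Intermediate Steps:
$\frac{-430 + 487}{Z - 380} = \frac{-430 + 487}{-483 - 380} = \frac{57}{-863} = 57 \left(- \frac{1}{863}\right) = - \frac{57}{863}$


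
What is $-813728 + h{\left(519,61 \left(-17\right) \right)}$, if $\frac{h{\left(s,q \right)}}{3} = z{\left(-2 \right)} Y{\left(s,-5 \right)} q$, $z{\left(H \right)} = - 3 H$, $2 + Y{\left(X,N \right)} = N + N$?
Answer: $-589736$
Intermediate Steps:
$Y{\left(X,N \right)} = -2 + 2 N$ ($Y{\left(X,N \right)} = -2 + \left(N + N\right) = -2 + 2 N$)
$h{\left(s,q \right)} = - 216 q$ ($h{\left(s,q \right)} = 3 \left(-3\right) \left(-2\right) \left(-2 + 2 \left(-5\right)\right) q = 3 \cdot 6 \left(-2 - 10\right) q = 3 \cdot 6 \left(-12\right) q = 3 \left(- 72 q\right) = - 216 q$)
$-813728 + h{\left(519,61 \left(-17\right) \right)} = -813728 - 216 \cdot 61 \left(-17\right) = -813728 - -223992 = -813728 + 223992 = -589736$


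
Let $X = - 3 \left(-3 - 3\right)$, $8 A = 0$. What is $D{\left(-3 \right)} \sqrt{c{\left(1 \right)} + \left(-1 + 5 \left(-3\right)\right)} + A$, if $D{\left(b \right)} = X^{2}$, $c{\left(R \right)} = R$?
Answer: $324 i \sqrt{15} \approx 1254.8 i$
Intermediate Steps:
$A = 0$ ($A = \frac{1}{8} \cdot 0 = 0$)
$X = 18$ ($X = \left(-3\right) \left(-6\right) = 18$)
$D{\left(b \right)} = 324$ ($D{\left(b \right)} = 18^{2} = 324$)
$D{\left(-3 \right)} \sqrt{c{\left(1 \right)} + \left(-1 + 5 \left(-3\right)\right)} + A = 324 \sqrt{1 + \left(-1 + 5 \left(-3\right)\right)} + 0 = 324 \sqrt{1 - 16} + 0 = 324 \sqrt{-15} + 0 = 324 i \sqrt{15} + 0 = 324 i \sqrt{15}$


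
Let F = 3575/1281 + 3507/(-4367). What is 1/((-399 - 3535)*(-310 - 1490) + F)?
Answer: 5594127/39613143231958 ≈ 1.4122e-7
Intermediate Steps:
F = 11119558/5594127 (F = 3575*(1/1281) + 3507*(-1/4367) = 3575/1281 - 3507/4367 = 11119558/5594127 ≈ 1.9877)
1/((-399 - 3535)*(-310 - 1490) + F) = 1/((-399 - 3535)*(-310 - 1490) + 11119558/5594127) = 1/(-3934*(-1800) + 11119558/5594127) = 1/(7081200 + 11119558/5594127) = 1/(39613143231958/5594127) = 5594127/39613143231958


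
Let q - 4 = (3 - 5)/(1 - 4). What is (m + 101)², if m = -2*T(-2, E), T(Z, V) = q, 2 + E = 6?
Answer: 75625/9 ≈ 8402.8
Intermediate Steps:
E = 4 (E = -2 + 6 = 4)
q = 14/3 (q = 4 + (3 - 5)/(1 - 4) = 4 - 2/(-3) = 4 - 2*(-⅓) = 4 + ⅔ = 14/3 ≈ 4.6667)
T(Z, V) = 14/3
m = -28/3 (m = -2*14/3 = -28/3 ≈ -9.3333)
(m + 101)² = (-28/3 + 101)² = (275/3)² = 75625/9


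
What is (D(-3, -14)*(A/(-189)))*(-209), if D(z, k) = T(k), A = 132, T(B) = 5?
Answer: 45980/63 ≈ 729.84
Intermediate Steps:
D(z, k) = 5
(D(-3, -14)*(A/(-189)))*(-209) = (5*(132/(-189)))*(-209) = (5*(132*(-1/189)))*(-209) = (5*(-44/63))*(-209) = -220/63*(-209) = 45980/63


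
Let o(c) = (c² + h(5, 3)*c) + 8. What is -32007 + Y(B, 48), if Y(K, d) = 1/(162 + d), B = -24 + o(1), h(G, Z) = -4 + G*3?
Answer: -6721469/210 ≈ -32007.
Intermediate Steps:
h(G, Z) = -4 + 3*G
o(c) = 8 + c² + 11*c (o(c) = (c² + (-4 + 3*5)*c) + 8 = (c² + (-4 + 15)*c) + 8 = (c² + 11*c) + 8 = 8 + c² + 11*c)
B = -4 (B = -24 + (8 + 1² + 11*1) = -24 + (8 + 1 + 11) = -24 + 20 = -4)
-32007 + Y(B, 48) = -32007 + 1/(162 + 48) = -32007 + 1/210 = -6721469/210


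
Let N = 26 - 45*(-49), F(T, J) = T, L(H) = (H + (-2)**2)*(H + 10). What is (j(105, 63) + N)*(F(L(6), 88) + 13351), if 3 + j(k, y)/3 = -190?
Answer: 22320172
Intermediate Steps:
L(H) = (4 + H)*(10 + H) (L(H) = (H + 4)*(10 + H) = (4 + H)*(10 + H))
j(k, y) = -579 (j(k, y) = -9 + 3*(-190) = -9 - 570 = -579)
N = 2231 (N = 26 + 2205 = 2231)
(j(105, 63) + N)*(F(L(6), 88) + 13351) = (-579 + 2231)*((40 + 6**2 + 14*6) + 13351) = 1652*((40 + 36 + 84) + 13351) = 1652*(160 + 13351) = 1652*13511 = 22320172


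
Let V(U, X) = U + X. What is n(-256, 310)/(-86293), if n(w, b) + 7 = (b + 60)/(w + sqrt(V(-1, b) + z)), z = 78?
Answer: 550763/5621902657 + 1110*sqrt(43)/5621902657 ≈ 9.9262e-5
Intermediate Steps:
n(w, b) = -7 + (60 + b)/(w + sqrt(77 + b)) (n(w, b) = -7 + (b + 60)/(w + sqrt((-1 + b) + 78)) = -7 + (60 + b)/(w + sqrt(77 + b)))
n(-256, 310)/(-86293) = ((60 + 310 - 7*(-256) - 7*sqrt(77 + 310))/(-256 + sqrt(77 + 310)))/(-86293) = ((60 + 310 + 1792 - 21*sqrt(43))/(-256 + sqrt(387)))*(-1/86293) = ((60 + 310 + 1792 - 21*sqrt(43))/(-256 + 3*sqrt(43)))*(-1/86293) = ((2162 - 21*sqrt(43))/(-256 + 3*sqrt(43)))*(-1/86293) = -(2162 - 21*sqrt(43))/(86293*(-256 + 3*sqrt(43)))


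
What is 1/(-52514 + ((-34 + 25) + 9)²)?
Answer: -1/52514 ≈ -1.9043e-5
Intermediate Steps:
1/(-52514 + ((-34 + 25) + 9)²) = 1/(-52514 + (-9 + 9)²) = 1/(-52514 + 0²) = 1/(-52514 + 0) = 1/(-52514) = -1/52514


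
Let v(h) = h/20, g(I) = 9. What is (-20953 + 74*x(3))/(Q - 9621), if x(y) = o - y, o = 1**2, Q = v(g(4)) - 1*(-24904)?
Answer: -422020/305669 ≈ -1.3806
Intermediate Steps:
v(h) = h/20 (v(h) = h*(1/20) = h/20)
Q = 498089/20 (Q = (1/20)*9 - 1*(-24904) = 9/20 + 24904 = 498089/20 ≈ 24904.)
o = 1
x(y) = 1 - y
(-20953 + 74*x(3))/(Q - 9621) = (-20953 + 74*(1 - 1*3))/(498089/20 - 9621) = (-20953 + 74*(1 - 3))/(305669/20) = (-20953 + 74*(-2))*(20/305669) = (-20953 - 148)*(20/305669) = -21101*20/305669 = -422020/305669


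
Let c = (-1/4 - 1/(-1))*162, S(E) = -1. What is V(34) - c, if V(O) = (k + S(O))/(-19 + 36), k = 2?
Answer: -4129/34 ≈ -121.44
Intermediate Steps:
c = 243/2 (c = (-1*¼ - 1*(-1))*162 = (-¼ + 1)*162 = (¾)*162 = 243/2 ≈ 121.50)
V(O) = 1/17 (V(O) = (2 - 1)/(-19 + 36) = 1/17)
V(34) - c = 1/17 - 1*243/2 = 1/17 - 243/2 = -4129/34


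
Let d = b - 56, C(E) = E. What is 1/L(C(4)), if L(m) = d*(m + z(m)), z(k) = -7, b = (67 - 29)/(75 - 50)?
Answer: 25/4086 ≈ 0.0061185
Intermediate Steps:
b = 38/25 ≈ 1.5200
d = -1362/25 (d = 38/25 - 56 = -1362/25 ≈ -54.480)
L(m) = 9534/25 - 1362*m/25 (L(m) = -1362*(m - 7)/25 = -1362*(-7 + m)/25 = 9534/25 - 1362*m/25)
1/L(C(4)) = 1/(9534/25 - 1362/25*4) = 1/(9534/25 - 5448/25) = 1/(4086/25) = 25/4086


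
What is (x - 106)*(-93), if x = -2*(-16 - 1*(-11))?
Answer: 8928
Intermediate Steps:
x = 10 (x = -2*(-16 + 11) = -2*(-5) = 10)
(x - 106)*(-93) = (10 - 106)*(-93) = -96*(-93) = 8928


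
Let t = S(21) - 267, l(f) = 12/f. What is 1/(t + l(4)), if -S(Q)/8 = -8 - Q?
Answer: -1/32 ≈ -0.031250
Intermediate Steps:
S(Q) = 64 + 8*Q (S(Q) = -8*(-8 - Q) = 64 + 8*Q)
t = -35 (t = (64 + 8*21) - 267 = (64 + 168) - 267 = 232 - 267 = -35)
1/(t + l(4)) = 1/(-35 + 12/4) = 1/(-35 + 12*(1/4)) = 1/(-35 + 3) = 1/(-32) = -1/32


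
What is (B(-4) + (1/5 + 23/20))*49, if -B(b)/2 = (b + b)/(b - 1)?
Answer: -1813/20 ≈ -90.650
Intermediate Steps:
B(b) = -4*b/(-1 + b) (B(b) = -2*(b + b)/(b - 1) = -2*2*b/(-1 + b) = -4*b/(-1 + b))
(B(-4) + (1/5 + 23/20))*49 = (-4*(-4)/(-1 - 4) + (1/5 + 23/20))*49 = (-4*(-4)/(-5) + (1*(⅕) + 23*(1/20)))*49 = (-4*(-4)*(-⅕) + (⅕ + 23/20))*49 = (-16/5 + 27/20)*49 = -37/20*49 = -1813/20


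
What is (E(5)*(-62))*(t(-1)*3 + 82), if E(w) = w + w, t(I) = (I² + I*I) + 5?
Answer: -63860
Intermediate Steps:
t(I) = 5 + 2*I² (t(I) = (I² + I²) + 5 = 2*I² + 5 = 5 + 2*I²)
E(w) = 2*w
(E(5)*(-62))*(t(-1)*3 + 82) = ((2*5)*(-62))*((5 + 2*(-1)²)*3 + 82) = (10*(-62))*((5 + 2*1)*3 + 82) = -620*((5 + 2)*3 + 82) = -620*(7*3 + 82) = -620*(21 + 82) = -620*103 = -63860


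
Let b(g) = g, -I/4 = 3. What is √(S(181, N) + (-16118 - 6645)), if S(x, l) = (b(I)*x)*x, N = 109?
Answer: I*√415895 ≈ 644.9*I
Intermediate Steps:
I = -12 (I = -4*3 = -12)
S(x, l) = -12*x² (S(x, l) = (-12*x)*x = -12*x²)
√(S(181, N) + (-16118 - 6645)) = √(-12*181² + (-16118 - 6645)) = √(-12*32761 - 22763) = √(-393132 - 22763) = √(-415895) = I*√415895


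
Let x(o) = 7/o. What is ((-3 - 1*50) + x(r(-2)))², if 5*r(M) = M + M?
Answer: 61009/16 ≈ 3813.1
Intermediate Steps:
r(M) = 2*M/5 (r(M) = (M + M)/5 = (2*M)/5 = 2*M/5)
((-3 - 1*50) + x(r(-2)))² = ((-3 - 1*50) + 7/(((⅖)*(-2))))² = ((-3 - 50) + 7/(-⅘))² = (-53 + 7*(-5/4))² = (-53 - 35/4)² = (-247/4)² = 61009/16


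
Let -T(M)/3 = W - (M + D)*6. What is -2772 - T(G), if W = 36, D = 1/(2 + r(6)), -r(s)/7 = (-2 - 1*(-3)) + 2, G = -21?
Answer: -43416/19 ≈ -2285.1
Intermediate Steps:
r(s) = -21 (r(s) = -7*((-2 - 1*(-3)) + 2) = -7*((-2 + 3) + 2) = -7*(1 + 2) = -7*3 = -21)
D = -1/19 (D = 1/(2 - 21) = 1/(-19) = -1/19 ≈ -0.052632)
T(M) = -2070/19 + 18*M (T(M) = -3*(36 - (M - 1/19)*6) = -3*(36 - (-1/19 + M)*6) = -3*(36 - (-6/19 + 6*M)) = -3*(36 + (6/19 - 6*M)) = -3*(690/19 - 6*M) = -2070/19 + 18*M)
-2772 - T(G) = -2772 - (-2070/19 + 18*(-21)) = -2772 - (-2070/19 - 378) = -2772 - 1*(-9252/19) = -2772 + 9252/19 = -43416/19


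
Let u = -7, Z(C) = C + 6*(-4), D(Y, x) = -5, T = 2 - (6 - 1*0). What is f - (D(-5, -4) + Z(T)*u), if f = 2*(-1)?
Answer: -193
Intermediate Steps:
T = -4 (T = 2 - (6 + 0) = 2 - 1*6 = 2 - 6 = -4)
Z(C) = -24 + C (Z(C) = C - 24 = -24 + C)
f = -2
f - (D(-5, -4) + Z(T)*u) = -2 - (-5 + (-24 - 4)*(-7)) = -2 - (-5 - 28*(-7)) = -2 - (-5 + 196) = -2 - 1*191 = -2 - 191 = -193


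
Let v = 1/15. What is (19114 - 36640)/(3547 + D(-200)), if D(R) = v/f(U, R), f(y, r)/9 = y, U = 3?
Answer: -3549015/718268 ≈ -4.9411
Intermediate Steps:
f(y, r) = 9*y
v = 1/15 ≈ 0.066667
D(R) = 1/405 (D(R) = 1/(15*((9*3))) = (1/15)/27 = (1/15)*(1/27) = 1/405)
(19114 - 36640)/(3547 + D(-200)) = (19114 - 36640)/(3547 + 1/405) = -17526/1436536/405 = -17526*405/1436536 = -3549015/718268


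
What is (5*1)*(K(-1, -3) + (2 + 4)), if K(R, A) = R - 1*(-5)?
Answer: 50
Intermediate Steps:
K(R, A) = 5 + R (K(R, A) = R + 5 = 5 + R)
(5*1)*(K(-1, -3) + (2 + 4)) = (5*1)*((5 - 1) + (2 + 4)) = 5*(4 + 6) = 5*10 = 50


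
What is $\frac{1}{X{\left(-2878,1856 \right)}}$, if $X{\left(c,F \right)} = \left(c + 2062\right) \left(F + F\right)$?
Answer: $- \frac{1}{3028992} \approx -3.3014 \cdot 10^{-7}$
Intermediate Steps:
$X{\left(c,F \right)} = 2 F \left(2062 + c\right)$ ($X{\left(c,F \right)} = \left(2062 + c\right) 2 F = 2 F \left(2062 + c\right)$)
$\frac{1}{X{\left(-2878,1856 \right)}} = \frac{1}{2 \cdot 1856 \left(2062 - 2878\right)} = \frac{1}{2 \cdot 1856 \left(-816\right)} = \frac{1}{-3028992} = - \frac{1}{3028992}$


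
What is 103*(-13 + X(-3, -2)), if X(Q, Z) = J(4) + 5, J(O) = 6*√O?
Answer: 412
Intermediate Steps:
X(Q, Z) = 17 (X(Q, Z) = 6*√4 + 5 = 6*2 + 5 = 12 + 5 = 17)
103*(-13 + X(-3, -2)) = 103*(-13 + 17) = 103*4 = 412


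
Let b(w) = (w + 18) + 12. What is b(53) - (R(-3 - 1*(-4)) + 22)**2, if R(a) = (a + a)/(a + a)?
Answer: -446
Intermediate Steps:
b(w) = 30 + w (b(w) = (18 + w) + 12 = 30 + w)
R(a) = 1 (R(a) = (2*a)/((2*a)) = (2*a)*(1/(2*a)) = 1)
b(53) - (R(-3 - 1*(-4)) + 22)**2 = (30 + 53) - (1 + 22)**2 = 83 - 1*23**2 = 83 - 1*529 = 83 - 529 = -446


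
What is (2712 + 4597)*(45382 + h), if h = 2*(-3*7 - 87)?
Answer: 330118294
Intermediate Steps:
h = -216 (h = 2*(-21 - 87) = 2*(-108) = -216)
(2712 + 4597)*(45382 + h) = (2712 + 4597)*(45382 - 216) = 7309*45166 = 330118294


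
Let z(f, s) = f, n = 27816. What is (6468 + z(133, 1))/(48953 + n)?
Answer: 943/10967 ≈ 0.085985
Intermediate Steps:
(6468 + z(133, 1))/(48953 + n) = (6468 + 133)/(48953 + 27816) = 6601/76769 = 6601*(1/76769) = 943/10967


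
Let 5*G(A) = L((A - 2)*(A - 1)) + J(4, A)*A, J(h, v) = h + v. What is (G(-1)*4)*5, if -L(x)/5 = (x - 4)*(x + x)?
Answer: -492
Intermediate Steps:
L(x) = -10*x*(-4 + x) (L(x) = -5*(x - 4)*(x + x) = -5*(-4 + x)*2*x = -10*x*(-4 + x))
G(A) = A*(4 + A)/5 + 2*(-1 + A)*(-2 + A)*(4 - (-1 + A)*(-2 + A)) (G(A) = (10*((A - 2)*(A - 1))*(4 - (A - 2)*(A - 1)) + (4 + A)*A)/5 = (10*((-2 + A)*(-1 + A))*(4 - (-2 + A)*(-1 + A)) + A*(4 + A))/5 = (10*((-1 + A)*(-2 + A))*(4 - (-1 + A)*(-2 + A)) + A*(4 + A))/5 = (10*(-1 + A)*(-2 + A)*(4 - (-1 + A)*(-2 + A)) + A*(4 + A))/5 = (A*(4 + A) + 10*(-1 + A)*(-2 + A)*(4 - (-1 + A)*(-2 + A)))/5 = A*(4 + A)/5 + 2*(-1 + A)*(-2 + A)*(4 - (-1 + A)*(-2 + A)))
(G(-1)*4)*5 = ((8 - 2*(-1)⁴ + 12*(-1)³ - 89/5*(-1)² + (⅘)*(-1))*4)*5 = ((8 - 2*1 + 12*(-1) - 89/5*1 - ⅘)*4)*5 = ((8 - 2 - 12 - 89/5 - ⅘)*4)*5 = -123/5*4*5 = -492/5*5 = -492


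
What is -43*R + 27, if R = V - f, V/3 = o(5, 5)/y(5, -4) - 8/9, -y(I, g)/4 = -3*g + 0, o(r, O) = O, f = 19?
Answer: 46661/48 ≈ 972.10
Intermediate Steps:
y(I, g) = 12*g (y(I, g) = -4*(-3*g + 0) = -(-12)*g = 12*g)
V = -143/48 (V = 3*(5/((12*(-4))) - 8/9) = 3*(5/(-48) - 8*⅑) = 3*(5*(-1/48) - 8/9) = 3*(-5/48 - 8/9) = 3*(-143/144) = -143/48 ≈ -2.9792)
R = -1055/48 (R = -143/48 - 1*19 = -143/48 - 19 = -1055/48 ≈ -21.979)
-43*R + 27 = -43*(-1055/48) + 27 = 45365/48 + 27 = 46661/48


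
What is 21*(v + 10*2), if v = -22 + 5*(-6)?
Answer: -672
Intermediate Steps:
v = -52 (v = -22 - 30 = -52)
21*(v + 10*2) = 21*(-52 + 10*2) = 21*(-52 + 20) = 21*(-32) = -672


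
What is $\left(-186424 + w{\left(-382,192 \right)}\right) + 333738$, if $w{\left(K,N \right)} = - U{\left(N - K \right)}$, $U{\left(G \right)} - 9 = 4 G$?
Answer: $145009$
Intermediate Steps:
$U{\left(G \right)} = 9 + 4 G$
$w{\left(K,N \right)} = -9 - 4 N + 4 K$ ($w{\left(K,N \right)} = - (9 + 4 \left(N - K\right)) = - (9 - \left(- 4 N + 4 K\right)) = - (9 - 4 K + 4 N) = -9 - 4 N + 4 K$)
$\left(-186424 + w{\left(-382,192 \right)}\right) + 333738 = \left(-186424 - 2305\right) + 333738 = -188729 + 333738 = 145009$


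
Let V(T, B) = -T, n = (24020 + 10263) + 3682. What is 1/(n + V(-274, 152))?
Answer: 1/38239 ≈ 2.6151e-5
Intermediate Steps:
n = 37965 (n = 34283 + 3682 = 37965)
1/(n + V(-274, 152)) = 1/(37965 - 1*(-274)) = 1/(37965 + 274) = 1/38239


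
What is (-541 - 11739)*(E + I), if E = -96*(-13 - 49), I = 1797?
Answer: -95157720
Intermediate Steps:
E = 5952 (E = -96*(-62) = 5952)
(-541 - 11739)*(E + I) = (-541 - 11739)*(5952 + 1797) = -12280*7749 = -95157720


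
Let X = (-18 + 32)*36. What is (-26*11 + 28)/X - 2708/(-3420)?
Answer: 6701/23940 ≈ 0.27991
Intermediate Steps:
X = 504 (X = 14*36 = 504)
(-26*11 + 28)/X - 2708/(-3420) = (-26*11 + 28)/504 - 2708/(-3420) = (-286 + 28)*(1/504) - 2708*(-1/3420) = -258*1/504 + 677/855 = -43/84 + 677/855 = 6701/23940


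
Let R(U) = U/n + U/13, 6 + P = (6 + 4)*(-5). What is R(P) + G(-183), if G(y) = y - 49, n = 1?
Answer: -3800/13 ≈ -292.31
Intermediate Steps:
P = -56 (P = -6 + (6 + 4)*(-5) = -6 + 10*(-5) = -6 - 50 = -56)
R(U) = 14*U/13 (R(U) = U/1 + U/13 = U*1 + U*(1/13) = U + U/13 = 14*U/13)
G(y) = -49 + y
R(P) + G(-183) = (14/13)*(-56) + (-49 - 183) = -784/13 - 232 = -3800/13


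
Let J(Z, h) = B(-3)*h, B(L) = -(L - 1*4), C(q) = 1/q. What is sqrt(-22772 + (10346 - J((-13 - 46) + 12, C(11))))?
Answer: I*sqrt(1503623)/11 ≈ 111.47*I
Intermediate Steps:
B(L) = 4 - L (B(L) = -(L - 4) = -(-4 + L) = 4 - L)
J(Z, h) = 7*h (J(Z, h) = (4 - 1*(-3))*h = (4 + 3)*h = 7*h)
sqrt(-22772 + (10346 - J((-13 - 46) + 12, C(11)))) = sqrt(-22772 + (10346 - 7/11)) = sqrt(-22772 + 113799/11) = sqrt(-136693/11) = I*sqrt(1503623)/11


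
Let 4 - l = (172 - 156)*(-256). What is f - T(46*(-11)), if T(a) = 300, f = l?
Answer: 3800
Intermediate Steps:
l = 4100 (l = 4 - (172 - 156)*(-256) = 4 - 16*(-256) = 4 - 1*(-4096) = 4 + 4096 = 4100)
f = 4100
f - T(46*(-11)) = 4100 - 1*300 = 4100 - 300 = 3800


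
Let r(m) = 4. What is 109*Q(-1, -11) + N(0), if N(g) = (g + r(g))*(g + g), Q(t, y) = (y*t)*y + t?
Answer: -13298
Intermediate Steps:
Q(t, y) = t + t*y² (Q(t, y) = (t*y)*y + t = t*y² + t = t + t*y²)
N(g) = 2*g*(4 + g) (N(g) = (g + 4)*(g + g) = (4 + g)*(2*g) = 2*g*(4 + g))
109*Q(-1, -11) + N(0) = 109*(-(1 + (-11)²)) + 2*0*(4 + 0) = 109*(-(1 + 121)) + 2*0*4 = 109*(-1*122) + 0 = 109*(-122) + 0 = -13298 + 0 = -13298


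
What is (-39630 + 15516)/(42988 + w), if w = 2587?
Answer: -24114/45575 ≈ -0.52911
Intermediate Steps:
(-39630 + 15516)/(42988 + w) = (-39630 + 15516)/(42988 + 2587) = -24114/45575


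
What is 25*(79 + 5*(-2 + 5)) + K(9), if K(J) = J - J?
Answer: 2350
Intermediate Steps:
K(J) = 0
25*(79 + 5*(-2 + 5)) + K(9) = 25*(79 + 5*(-2 + 5)) + 0 = 25*(79 + 5*3) + 0 = 25*(79 + 15) + 0 = 25*94 + 0 = 2350 + 0 = 2350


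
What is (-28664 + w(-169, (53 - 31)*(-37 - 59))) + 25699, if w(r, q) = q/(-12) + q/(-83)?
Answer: -229375/83 ≈ -2763.6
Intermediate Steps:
w(r, q) = -95*q/996 (w(r, q) = q*(-1/12) + q*(-1/83) = -q/12 - q/83 = -95*q/996)
(-28664 + w(-169, (53 - 31)*(-37 - 59))) + 25699 = (-28664 - 95*(53 - 31)*(-37 - 59)/996) + 25699 = (-28664 - 1045*(-96)/498) + 25699 = (-28664 - 95/996*(-2112)) + 25699 = (-28664 + 16720/83) + 25699 = -2362392/83 + 25699 = -229375/83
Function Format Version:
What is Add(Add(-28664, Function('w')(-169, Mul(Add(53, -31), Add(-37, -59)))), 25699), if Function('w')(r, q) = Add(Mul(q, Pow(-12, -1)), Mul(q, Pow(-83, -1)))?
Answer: Rational(-229375, 83) ≈ -2763.6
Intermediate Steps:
Function('w')(r, q) = Mul(Rational(-95, 996), q) (Function('w')(r, q) = Add(Mul(q, Rational(-1, 12)), Mul(q, Rational(-1, 83))) = Add(Mul(Rational(-1, 12), q), Mul(Rational(-1, 83), q)) = Mul(Rational(-95, 996), q))
Add(Add(-28664, Function('w')(-169, Mul(Add(53, -31), Add(-37, -59)))), 25699) = Add(Add(-28664, Mul(Rational(-95, 996), Mul(Add(53, -31), Add(-37, -59)))), 25699) = Add(Add(-28664, Mul(Rational(-95, 996), Mul(22, -96))), 25699) = Add(Add(-28664, Mul(Rational(-95, 996), -2112)), 25699) = Add(Add(-28664, Rational(16720, 83)), 25699) = Add(Rational(-2362392, 83), 25699) = Rational(-229375, 83)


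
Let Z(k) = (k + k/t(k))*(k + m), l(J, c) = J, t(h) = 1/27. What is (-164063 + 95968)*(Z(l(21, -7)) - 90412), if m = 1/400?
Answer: 106313359607/20 ≈ 5.3157e+9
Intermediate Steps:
t(h) = 1/27
m = 1/400 ≈ 0.0025000
Z(k) = 28*k*(1/400 + k) (Z(k) = (k + k/(1/27))*(k + 1/400) = (k + k*27)*(1/400 + k) = (k + 27*k)*(1/400 + k) = (28*k)*(1/400 + k) = 28*k*(1/400 + k))
(-164063 + 95968)*(Z(l(21, -7)) - 90412) = (-164063 + 95968)*((7/100)*21*(1 + 400*21) - 90412) = -68095*((7/100)*21*(1 + 8400) - 90412) = -68095*((7/100)*21*8401 - 90412) = -68095*(1234947/100 - 90412) = -68095*(-7806253/100) = 106313359607/20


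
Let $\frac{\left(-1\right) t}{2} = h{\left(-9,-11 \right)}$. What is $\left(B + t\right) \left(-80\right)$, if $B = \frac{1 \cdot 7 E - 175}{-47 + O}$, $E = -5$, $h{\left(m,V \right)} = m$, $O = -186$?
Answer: $- \frac{352320}{233} \approx -1512.1$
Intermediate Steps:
$t = 18$ ($t = \left(-2\right) \left(-9\right) = 18$)
$B = \frac{210}{233}$ ($B = \frac{1 \cdot 7 \left(-5\right) - 175}{-47 - 186} = \frac{7 \left(-5\right) - 175}{-233} = \left(-35 - 175\right) \left(- \frac{1}{233}\right) = \left(-210\right) \left(- \frac{1}{233}\right) = \frac{210}{233} \approx 0.90129$)
$\left(B + t\right) \left(-80\right) = \left(\frac{210}{233} + 18\right) \left(-80\right) = \frac{4404}{233} \left(-80\right) = - \frac{352320}{233}$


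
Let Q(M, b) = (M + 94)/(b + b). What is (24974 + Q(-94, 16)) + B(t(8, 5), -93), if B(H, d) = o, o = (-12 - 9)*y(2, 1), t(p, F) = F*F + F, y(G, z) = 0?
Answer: 24974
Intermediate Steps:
Q(M, b) = (94 + M)/(2*b) (Q(M, b) = (94 + M)/((2*b)) = (94 + M)*(1/(2*b)) = (94 + M)/(2*b))
t(p, F) = F + F**2 (t(p, F) = F**2 + F = F + F**2)
o = 0 (o = (-12 - 9)*0 = -21*0 = 0)
B(H, d) = 0
(24974 + Q(-94, 16)) + B(t(8, 5), -93) = (24974 + (1/2)*(94 - 94)/16) + 0 = (24974 + (1/2)*(1/16)*0) + 0 = (24974 + 0) + 0 = 24974 + 0 = 24974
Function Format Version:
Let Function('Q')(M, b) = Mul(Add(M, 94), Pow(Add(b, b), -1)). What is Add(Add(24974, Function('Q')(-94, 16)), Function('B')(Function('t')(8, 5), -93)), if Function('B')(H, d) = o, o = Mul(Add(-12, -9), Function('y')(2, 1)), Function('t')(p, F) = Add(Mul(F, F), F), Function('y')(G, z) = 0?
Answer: 24974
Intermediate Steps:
Function('Q')(M, b) = Mul(Rational(1, 2), Pow(b, -1), Add(94, M)) (Function('Q')(M, b) = Mul(Add(94, M), Pow(Mul(2, b), -1)) = Mul(Add(94, M), Mul(Rational(1, 2), Pow(b, -1))) = Mul(Rational(1, 2), Pow(b, -1), Add(94, M)))
Function('t')(p, F) = Add(F, Pow(F, 2)) (Function('t')(p, F) = Add(Pow(F, 2), F) = Add(F, Pow(F, 2)))
o = 0 (o = Mul(Add(-12, -9), 0) = Mul(-21, 0) = 0)
Function('B')(H, d) = 0
Add(Add(24974, Function('Q')(-94, 16)), Function('B')(Function('t')(8, 5), -93)) = Add(Add(24974, Mul(Rational(1, 2), Pow(16, -1), Add(94, -94))), 0) = Add(Add(24974, Mul(Rational(1, 2), Rational(1, 16), 0)), 0) = Add(Add(24974, 0), 0) = Add(24974, 0) = 24974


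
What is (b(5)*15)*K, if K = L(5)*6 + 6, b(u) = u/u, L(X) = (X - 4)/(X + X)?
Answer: 99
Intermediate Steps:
L(X) = (-4 + X)/(2*X) (L(X) = (-4 + X)/((2*X)) = (-4 + X)*(1/(2*X)) = (-4 + X)/(2*X))
b(u) = 1
K = 33/5 (K = ((½)*(-4 + 5)/5)*6 + 6 = ((½)*(⅕)*1)*6 + 6 = (⅒)*6 + 6 = ⅗ + 6 = 33/5 ≈ 6.6000)
(b(5)*15)*K = (1*15)*(33/5) = 15*(33/5) = 99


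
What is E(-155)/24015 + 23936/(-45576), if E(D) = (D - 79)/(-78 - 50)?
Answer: -1532639257/2918687040 ≈ -0.52511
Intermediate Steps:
E(D) = 79/128 - D/128 (E(D) = (-79 + D)/(-128) = (-79 + D)*(-1/128) = 79/128 - D/128)
E(-155)/24015 + 23936/(-45576) = (79/128 - 1/128*(-155))/24015 + 23936/(-45576) = (79/128 + 155/128)*(1/24015) + 23936*(-1/45576) = (117/64)*(1/24015) - 2992/5697 = 39/512320 - 2992/5697 = -1532639257/2918687040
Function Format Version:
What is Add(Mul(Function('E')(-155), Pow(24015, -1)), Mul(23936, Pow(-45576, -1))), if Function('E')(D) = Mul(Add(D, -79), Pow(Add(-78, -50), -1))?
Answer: Rational(-1532639257, 2918687040) ≈ -0.52511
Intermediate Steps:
Function('E')(D) = Add(Rational(79, 128), Mul(Rational(-1, 128), D)) (Function('E')(D) = Mul(Add(-79, D), Pow(-128, -1)) = Mul(Add(-79, D), Rational(-1, 128)) = Add(Rational(79, 128), Mul(Rational(-1, 128), D)))
Add(Mul(Function('E')(-155), Pow(24015, -1)), Mul(23936, Pow(-45576, -1))) = Add(Mul(Add(Rational(79, 128), Mul(Rational(-1, 128), -155)), Pow(24015, -1)), Mul(23936, Pow(-45576, -1))) = Add(Mul(Add(Rational(79, 128), Rational(155, 128)), Rational(1, 24015)), Mul(23936, Rational(-1, 45576))) = Add(Mul(Rational(117, 64), Rational(1, 24015)), Rational(-2992, 5697)) = Add(Rational(39, 512320), Rational(-2992, 5697)) = Rational(-1532639257, 2918687040)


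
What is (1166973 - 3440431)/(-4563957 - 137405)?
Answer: 1136729/2350681 ≈ 0.48357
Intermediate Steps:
(1166973 - 3440431)/(-4563957 - 137405) = -2273458/(-4701362) = -2273458*(-1/4701362) = 1136729/2350681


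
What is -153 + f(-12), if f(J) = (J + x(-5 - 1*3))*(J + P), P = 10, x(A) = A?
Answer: -113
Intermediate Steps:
f(J) = (-8 + J)*(10 + J) (f(J) = (J + (-5 - 1*3))*(J + 10) = (J + (-5 - 3))*(10 + J) = (J - 8)*(10 + J) = (-8 + J)*(10 + J))
-153 + f(-12) = -153 + (-80 + (-12)**2 + 2*(-12)) = -153 + (-80 + 144 - 24) = -153 + 40 = -113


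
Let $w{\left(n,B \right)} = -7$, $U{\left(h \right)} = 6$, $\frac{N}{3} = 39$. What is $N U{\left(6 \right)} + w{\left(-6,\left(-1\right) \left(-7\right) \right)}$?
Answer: $695$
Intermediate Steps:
$N = 117$ ($N = 3 \cdot 39 = 117$)
$N U{\left(6 \right)} + w{\left(-6,\left(-1\right) \left(-7\right) \right)} = 117 \cdot 6 - 7 = 702 - 7 = 695$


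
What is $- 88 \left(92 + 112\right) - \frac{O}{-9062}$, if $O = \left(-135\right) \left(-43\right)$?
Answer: $- \frac{162675219}{9062} \approx -17951.0$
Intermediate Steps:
$O = 5805$
$- 88 \left(92 + 112\right) - \frac{O}{-9062} = - 88 \left(92 + 112\right) - \frac{5805}{-9062} = \left(-88\right) 204 - 5805 \left(- \frac{1}{9062}\right) = -17952 - - \frac{5805}{9062} = -17952 + \frac{5805}{9062} = - \frac{162675219}{9062}$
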